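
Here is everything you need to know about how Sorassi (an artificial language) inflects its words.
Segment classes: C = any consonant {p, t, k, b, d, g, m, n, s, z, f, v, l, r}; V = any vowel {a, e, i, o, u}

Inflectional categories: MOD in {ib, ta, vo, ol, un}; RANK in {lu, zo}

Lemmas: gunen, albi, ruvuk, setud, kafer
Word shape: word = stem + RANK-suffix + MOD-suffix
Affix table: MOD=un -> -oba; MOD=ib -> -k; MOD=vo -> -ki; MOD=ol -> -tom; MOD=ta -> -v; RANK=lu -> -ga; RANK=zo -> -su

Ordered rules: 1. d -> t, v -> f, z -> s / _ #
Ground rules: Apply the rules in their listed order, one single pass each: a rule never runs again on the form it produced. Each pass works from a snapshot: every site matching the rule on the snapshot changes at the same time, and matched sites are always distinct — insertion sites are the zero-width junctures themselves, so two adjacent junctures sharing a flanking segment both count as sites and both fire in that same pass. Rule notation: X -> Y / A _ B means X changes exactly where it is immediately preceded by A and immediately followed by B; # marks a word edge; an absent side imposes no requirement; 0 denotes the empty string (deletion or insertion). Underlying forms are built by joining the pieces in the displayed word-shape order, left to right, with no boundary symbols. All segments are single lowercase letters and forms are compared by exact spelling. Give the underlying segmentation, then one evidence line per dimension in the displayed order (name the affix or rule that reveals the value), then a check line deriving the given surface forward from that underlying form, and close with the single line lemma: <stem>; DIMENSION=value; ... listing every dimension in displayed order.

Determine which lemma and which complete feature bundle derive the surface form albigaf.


underlying: albi-ga-v
MOD=ta - signalled by the affix -v
RANK=lu - signalled by the affix -ga
check: albigav -> albigaf
lemma: albi; MOD=ta; RANK=lu


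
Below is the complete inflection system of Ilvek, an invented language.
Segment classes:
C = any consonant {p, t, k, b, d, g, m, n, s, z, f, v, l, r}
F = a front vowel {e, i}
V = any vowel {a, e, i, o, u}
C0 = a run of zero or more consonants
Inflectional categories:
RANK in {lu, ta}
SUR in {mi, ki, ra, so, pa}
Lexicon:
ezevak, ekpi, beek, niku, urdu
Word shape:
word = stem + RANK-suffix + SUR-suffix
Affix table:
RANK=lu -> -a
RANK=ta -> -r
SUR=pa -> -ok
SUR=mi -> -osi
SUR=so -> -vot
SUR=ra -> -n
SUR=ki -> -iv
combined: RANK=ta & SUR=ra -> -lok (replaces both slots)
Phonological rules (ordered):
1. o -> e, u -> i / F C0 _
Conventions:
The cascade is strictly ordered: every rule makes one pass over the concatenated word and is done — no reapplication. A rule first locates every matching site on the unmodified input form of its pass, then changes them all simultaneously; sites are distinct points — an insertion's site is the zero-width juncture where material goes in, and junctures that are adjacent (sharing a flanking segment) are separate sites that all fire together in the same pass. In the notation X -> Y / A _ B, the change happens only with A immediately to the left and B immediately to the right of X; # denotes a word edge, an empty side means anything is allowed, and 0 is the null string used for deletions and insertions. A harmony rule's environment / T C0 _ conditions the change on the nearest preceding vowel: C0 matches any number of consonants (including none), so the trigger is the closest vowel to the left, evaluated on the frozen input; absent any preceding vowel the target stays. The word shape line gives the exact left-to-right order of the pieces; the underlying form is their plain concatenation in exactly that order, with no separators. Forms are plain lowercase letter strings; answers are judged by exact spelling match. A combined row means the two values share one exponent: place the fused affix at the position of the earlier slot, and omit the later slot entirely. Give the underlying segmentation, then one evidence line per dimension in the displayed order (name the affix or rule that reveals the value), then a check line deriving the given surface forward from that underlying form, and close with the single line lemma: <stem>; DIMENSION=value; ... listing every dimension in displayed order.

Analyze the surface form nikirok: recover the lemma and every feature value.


underlying: niku-r-ok
RANK=ta - signalled by the affix -r
SUR=pa - signalled by the affix -ok
check: nikurok -> nikirok
lemma: niku; RANK=ta; SUR=pa


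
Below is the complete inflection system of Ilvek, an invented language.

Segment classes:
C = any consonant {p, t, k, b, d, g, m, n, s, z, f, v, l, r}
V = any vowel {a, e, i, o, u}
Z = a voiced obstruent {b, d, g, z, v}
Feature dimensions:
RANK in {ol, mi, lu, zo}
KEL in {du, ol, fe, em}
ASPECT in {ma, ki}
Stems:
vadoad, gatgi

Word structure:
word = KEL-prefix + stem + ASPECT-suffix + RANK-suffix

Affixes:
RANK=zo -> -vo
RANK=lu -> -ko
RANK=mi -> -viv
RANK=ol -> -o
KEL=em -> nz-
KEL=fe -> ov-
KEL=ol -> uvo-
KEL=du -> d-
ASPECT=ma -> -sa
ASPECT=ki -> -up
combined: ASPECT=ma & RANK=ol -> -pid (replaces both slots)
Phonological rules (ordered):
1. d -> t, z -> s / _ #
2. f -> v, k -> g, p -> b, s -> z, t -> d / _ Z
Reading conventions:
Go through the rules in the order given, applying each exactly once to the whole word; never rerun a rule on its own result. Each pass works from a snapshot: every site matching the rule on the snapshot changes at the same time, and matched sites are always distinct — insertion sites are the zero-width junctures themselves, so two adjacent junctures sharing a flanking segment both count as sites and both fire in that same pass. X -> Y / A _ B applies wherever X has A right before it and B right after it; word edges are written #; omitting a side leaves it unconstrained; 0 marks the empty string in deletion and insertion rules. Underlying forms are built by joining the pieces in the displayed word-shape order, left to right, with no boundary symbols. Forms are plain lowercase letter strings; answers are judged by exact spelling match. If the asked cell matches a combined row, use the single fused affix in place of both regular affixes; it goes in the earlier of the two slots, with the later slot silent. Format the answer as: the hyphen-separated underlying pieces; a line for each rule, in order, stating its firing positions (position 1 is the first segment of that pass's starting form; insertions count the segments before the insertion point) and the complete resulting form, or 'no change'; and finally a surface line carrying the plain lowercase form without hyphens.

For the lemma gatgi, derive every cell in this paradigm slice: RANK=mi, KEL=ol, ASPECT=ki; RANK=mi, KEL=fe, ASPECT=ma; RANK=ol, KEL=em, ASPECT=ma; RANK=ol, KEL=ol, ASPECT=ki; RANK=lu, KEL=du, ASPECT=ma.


cell RANK=mi, KEL=ol, ASPECT=ki:
underlying: uvo-gatgi-up-viv
1. d -> t, z -> s / _ #: no change
2. f -> v, k -> g, p -> b, s -> z, t -> d / _ Z: fires at position(s) 6, 10: uvogadgiubviv
surface: uvogadgiubviv

cell RANK=mi, KEL=fe, ASPECT=ma:
underlying: ov-gatgi-sa-viv
1. d -> t, z -> s / _ #: no change
2. f -> v, k -> g, p -> b, s -> z, t -> d / _ Z: fires at position(s) 5: ovgadgisaviv
surface: ovgadgisaviv

cell RANK=ol, KEL=em, ASPECT=ma:
underlying: nz-gatgi-pid
1. d -> t, z -> s / _ #: fires at position(s) 10: nzgatgipit
2. f -> v, k -> g, p -> b, s -> z, t -> d / _ Z: fires at position(s) 5: nzgadgipit
surface: nzgadgipit

cell RANK=ol, KEL=ol, ASPECT=ki:
underlying: uvo-gatgi-up-o
1. d -> t, z -> s / _ #: no change
2. f -> v, k -> g, p -> b, s -> z, t -> d / _ Z: fires at position(s) 6: uvogadgiupo
surface: uvogadgiupo

cell RANK=lu, KEL=du, ASPECT=ma:
underlying: d-gatgi-sa-ko
1. d -> t, z -> s / _ #: no change
2. f -> v, k -> g, p -> b, s -> z, t -> d / _ Z: fires at position(s) 4: dgadgisako
surface: dgadgisako


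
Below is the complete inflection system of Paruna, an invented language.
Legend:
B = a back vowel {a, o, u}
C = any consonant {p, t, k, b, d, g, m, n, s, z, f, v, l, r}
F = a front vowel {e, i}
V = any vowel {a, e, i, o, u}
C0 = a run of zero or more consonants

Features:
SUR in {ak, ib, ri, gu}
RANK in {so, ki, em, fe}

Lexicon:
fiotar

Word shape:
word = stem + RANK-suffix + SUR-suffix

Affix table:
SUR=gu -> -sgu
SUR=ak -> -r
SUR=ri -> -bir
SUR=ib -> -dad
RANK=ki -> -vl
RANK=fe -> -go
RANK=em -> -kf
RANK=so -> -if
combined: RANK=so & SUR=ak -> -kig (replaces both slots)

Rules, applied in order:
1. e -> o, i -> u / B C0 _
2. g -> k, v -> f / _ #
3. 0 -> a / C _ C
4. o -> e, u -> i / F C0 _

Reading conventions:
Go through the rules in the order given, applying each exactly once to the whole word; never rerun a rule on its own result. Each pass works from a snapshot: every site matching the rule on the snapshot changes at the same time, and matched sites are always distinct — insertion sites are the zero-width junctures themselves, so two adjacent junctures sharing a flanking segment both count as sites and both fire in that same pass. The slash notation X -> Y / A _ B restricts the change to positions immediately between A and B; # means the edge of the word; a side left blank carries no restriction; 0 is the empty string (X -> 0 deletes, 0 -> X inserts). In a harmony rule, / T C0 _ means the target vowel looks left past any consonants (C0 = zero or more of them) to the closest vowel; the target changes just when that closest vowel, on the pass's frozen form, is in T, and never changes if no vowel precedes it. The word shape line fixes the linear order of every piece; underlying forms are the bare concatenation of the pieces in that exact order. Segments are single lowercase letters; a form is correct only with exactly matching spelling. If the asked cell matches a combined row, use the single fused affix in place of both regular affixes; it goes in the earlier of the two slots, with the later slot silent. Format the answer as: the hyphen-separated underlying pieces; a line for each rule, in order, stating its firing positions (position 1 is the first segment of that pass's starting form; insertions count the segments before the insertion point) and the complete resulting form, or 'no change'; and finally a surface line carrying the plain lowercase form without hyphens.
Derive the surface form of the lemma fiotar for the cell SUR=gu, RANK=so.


underlying: fiotar-if-sgu
1. e -> o, i -> u / B C0 _: fires at position(s) 7: fiotarufsgu
2. g -> k, v -> f / _ #: no change
3. 0 -> a / C _ C: inserts after position(s) 8, 9: fiotarufasagu
4. o -> e, u -> i / F C0 _: fires at position(s) 3: fietarufasagu
surface: fietarufasagu


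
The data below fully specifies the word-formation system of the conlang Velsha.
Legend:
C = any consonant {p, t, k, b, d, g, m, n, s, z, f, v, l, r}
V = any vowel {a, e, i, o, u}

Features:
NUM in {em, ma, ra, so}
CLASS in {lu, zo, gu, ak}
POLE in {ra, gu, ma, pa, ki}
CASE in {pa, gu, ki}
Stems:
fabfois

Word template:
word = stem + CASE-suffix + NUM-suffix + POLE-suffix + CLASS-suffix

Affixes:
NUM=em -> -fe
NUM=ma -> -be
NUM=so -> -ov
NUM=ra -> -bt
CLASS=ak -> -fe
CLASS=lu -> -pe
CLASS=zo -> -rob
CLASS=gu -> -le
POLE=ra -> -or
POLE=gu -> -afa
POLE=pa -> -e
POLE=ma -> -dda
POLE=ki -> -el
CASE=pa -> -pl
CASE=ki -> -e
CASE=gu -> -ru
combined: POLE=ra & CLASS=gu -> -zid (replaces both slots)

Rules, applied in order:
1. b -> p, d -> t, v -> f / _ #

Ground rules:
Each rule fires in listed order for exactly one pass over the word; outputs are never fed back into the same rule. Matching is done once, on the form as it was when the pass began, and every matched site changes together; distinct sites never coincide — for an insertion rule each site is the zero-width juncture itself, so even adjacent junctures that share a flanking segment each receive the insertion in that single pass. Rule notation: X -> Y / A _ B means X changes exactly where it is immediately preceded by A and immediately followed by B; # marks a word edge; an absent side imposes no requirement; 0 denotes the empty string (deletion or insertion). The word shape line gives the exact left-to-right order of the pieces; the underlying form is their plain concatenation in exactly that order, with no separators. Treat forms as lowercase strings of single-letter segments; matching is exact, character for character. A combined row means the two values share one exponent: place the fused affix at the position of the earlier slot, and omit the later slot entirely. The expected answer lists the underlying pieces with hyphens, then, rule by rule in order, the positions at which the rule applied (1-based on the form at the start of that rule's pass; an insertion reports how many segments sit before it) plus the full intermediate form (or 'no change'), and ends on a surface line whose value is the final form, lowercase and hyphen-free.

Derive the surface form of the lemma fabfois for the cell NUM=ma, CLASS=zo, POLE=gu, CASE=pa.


underlying: fabfois-pl-be-afa-rob
1. b -> p, d -> t, v -> f / _ #: fires at position(s) 17: fabfoisplbeafarop
surface: fabfoisplbeafarop


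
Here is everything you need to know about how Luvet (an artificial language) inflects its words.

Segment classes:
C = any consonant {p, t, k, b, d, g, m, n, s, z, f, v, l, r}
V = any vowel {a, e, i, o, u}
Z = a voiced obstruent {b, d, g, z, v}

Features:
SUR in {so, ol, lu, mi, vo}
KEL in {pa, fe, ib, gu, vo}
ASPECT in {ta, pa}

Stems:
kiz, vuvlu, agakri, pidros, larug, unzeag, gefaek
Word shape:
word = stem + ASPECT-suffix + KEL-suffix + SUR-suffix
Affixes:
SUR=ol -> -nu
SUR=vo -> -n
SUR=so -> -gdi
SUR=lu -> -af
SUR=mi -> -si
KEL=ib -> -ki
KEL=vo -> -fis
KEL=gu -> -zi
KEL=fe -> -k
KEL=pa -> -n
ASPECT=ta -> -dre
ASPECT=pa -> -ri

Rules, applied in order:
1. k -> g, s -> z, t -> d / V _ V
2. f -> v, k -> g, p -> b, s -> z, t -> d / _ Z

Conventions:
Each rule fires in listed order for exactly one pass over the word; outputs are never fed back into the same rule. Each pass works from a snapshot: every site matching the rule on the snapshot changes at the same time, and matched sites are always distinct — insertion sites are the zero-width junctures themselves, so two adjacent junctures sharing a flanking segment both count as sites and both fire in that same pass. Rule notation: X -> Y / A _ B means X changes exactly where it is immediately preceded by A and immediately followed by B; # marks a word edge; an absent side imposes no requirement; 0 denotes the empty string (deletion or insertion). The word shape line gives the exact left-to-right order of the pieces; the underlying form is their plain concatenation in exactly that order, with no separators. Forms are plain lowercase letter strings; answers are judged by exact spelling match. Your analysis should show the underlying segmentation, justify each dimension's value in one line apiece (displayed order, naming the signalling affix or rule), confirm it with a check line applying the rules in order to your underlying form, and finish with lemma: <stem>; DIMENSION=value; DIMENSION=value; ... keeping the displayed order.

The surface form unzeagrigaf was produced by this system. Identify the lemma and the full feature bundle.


underlying: unzeag-ri-k-af
SUR=lu - signalled by the affix -af
KEL=fe - signalled by the affix -k
ASPECT=pa - signalled by the affix -ri
check: unzeagrikaf -> unzeagrigaf -> unzeagrigaf
lemma: unzeag; SUR=lu; KEL=fe; ASPECT=pa


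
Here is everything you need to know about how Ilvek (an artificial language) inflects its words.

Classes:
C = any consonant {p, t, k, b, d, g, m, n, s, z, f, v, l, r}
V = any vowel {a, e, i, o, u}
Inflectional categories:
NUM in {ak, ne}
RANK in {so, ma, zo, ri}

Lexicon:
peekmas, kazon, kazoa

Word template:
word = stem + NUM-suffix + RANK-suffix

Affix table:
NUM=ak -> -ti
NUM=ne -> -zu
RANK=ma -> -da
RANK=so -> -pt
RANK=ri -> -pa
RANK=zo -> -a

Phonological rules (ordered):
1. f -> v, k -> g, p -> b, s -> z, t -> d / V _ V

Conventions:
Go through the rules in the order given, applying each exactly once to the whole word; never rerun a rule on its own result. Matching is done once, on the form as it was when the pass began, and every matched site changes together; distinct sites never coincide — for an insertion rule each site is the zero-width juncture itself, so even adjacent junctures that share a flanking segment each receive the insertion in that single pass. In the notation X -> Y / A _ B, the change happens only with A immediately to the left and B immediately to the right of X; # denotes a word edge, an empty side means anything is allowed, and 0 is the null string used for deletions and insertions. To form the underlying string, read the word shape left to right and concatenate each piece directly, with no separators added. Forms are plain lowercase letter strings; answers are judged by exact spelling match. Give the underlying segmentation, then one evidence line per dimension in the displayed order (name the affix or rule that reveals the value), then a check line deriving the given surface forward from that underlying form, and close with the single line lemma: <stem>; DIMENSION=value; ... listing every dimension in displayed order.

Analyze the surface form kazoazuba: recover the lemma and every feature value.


underlying: kazoa-zu-pa
NUM=ne - signalled by the affix -zu
RANK=ri - signalled by the affix -pa
check: kazoazupa -> kazoazuba
lemma: kazoa; NUM=ne; RANK=ri


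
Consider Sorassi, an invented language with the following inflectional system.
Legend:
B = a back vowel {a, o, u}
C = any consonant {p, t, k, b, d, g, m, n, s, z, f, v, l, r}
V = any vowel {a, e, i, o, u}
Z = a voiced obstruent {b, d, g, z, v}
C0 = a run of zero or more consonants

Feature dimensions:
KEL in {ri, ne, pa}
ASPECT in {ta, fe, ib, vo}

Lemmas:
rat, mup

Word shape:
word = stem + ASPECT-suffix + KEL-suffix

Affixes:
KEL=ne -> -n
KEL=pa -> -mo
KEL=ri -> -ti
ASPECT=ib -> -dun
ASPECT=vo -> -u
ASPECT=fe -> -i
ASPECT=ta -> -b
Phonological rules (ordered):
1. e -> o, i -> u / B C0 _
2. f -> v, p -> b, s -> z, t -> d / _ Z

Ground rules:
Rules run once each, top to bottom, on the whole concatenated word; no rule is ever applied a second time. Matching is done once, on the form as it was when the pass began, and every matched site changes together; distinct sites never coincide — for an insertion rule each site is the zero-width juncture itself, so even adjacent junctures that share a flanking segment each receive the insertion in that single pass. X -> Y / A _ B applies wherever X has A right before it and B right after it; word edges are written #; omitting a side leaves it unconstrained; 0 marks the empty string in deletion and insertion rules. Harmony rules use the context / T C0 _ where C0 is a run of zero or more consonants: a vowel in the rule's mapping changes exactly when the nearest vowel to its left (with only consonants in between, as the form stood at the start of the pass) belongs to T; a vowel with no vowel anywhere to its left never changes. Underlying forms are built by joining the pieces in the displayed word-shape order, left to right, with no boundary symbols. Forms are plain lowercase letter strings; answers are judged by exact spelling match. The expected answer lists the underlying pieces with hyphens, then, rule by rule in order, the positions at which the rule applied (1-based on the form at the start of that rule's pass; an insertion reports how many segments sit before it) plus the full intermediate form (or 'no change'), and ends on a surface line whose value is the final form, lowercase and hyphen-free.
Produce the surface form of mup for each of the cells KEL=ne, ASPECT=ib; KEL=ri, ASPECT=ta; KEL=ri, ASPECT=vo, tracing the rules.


cell KEL=ne, ASPECT=ib:
underlying: mup-dun-n
1. e -> o, i -> u / B C0 _: no change
2. f -> v, p -> b, s -> z, t -> d / _ Z: fires at position(s) 3: mubdunn
surface: mubdunn

cell KEL=ri, ASPECT=ta:
underlying: mup-b-ti
1. e -> o, i -> u / B C0 _: fires at position(s) 6: mupbtu
2. f -> v, p -> b, s -> z, t -> d / _ Z: fires at position(s) 3: mubbtu
surface: mubbtu

cell KEL=ri, ASPECT=vo:
underlying: mup-u-ti
1. e -> o, i -> u / B C0 _: fires at position(s) 6: muputu
2. f -> v, p -> b, s -> z, t -> d / _ Z: no change
surface: muputu


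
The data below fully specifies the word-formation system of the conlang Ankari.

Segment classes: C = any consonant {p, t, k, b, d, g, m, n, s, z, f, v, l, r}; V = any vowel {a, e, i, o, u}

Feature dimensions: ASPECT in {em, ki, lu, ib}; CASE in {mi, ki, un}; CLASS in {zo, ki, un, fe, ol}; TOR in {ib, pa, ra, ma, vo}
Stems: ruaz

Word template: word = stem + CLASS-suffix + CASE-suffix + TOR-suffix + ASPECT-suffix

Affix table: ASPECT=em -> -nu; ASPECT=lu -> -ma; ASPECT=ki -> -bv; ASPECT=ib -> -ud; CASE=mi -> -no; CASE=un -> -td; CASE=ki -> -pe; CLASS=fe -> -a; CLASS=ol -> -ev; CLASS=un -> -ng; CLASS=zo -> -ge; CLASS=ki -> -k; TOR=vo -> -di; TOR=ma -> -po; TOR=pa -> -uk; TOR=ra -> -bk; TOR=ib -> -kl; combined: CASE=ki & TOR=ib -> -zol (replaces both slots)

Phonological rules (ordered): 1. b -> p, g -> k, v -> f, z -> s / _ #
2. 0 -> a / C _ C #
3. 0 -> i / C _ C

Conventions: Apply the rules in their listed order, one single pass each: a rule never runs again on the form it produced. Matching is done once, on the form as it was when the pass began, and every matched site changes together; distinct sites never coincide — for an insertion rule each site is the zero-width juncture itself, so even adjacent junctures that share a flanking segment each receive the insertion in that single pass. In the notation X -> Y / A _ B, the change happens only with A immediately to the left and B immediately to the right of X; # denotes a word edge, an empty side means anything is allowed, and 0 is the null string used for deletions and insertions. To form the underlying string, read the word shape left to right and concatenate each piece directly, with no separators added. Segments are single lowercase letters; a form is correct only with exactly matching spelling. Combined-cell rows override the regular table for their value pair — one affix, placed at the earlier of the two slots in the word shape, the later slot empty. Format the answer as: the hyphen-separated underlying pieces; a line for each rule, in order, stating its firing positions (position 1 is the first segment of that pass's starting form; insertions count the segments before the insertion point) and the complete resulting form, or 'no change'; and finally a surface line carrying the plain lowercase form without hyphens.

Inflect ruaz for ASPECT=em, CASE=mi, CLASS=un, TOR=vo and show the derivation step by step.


underlying: ruaz-ng-no-di-nu
1. b -> p, g -> k, v -> f, z -> s / _ #: no change
2. 0 -> a / C _ C #: no change
3. 0 -> i / C _ C: inserts after position(s) 4, 5, 6: ruaziniginodinu
surface: ruaziniginodinu


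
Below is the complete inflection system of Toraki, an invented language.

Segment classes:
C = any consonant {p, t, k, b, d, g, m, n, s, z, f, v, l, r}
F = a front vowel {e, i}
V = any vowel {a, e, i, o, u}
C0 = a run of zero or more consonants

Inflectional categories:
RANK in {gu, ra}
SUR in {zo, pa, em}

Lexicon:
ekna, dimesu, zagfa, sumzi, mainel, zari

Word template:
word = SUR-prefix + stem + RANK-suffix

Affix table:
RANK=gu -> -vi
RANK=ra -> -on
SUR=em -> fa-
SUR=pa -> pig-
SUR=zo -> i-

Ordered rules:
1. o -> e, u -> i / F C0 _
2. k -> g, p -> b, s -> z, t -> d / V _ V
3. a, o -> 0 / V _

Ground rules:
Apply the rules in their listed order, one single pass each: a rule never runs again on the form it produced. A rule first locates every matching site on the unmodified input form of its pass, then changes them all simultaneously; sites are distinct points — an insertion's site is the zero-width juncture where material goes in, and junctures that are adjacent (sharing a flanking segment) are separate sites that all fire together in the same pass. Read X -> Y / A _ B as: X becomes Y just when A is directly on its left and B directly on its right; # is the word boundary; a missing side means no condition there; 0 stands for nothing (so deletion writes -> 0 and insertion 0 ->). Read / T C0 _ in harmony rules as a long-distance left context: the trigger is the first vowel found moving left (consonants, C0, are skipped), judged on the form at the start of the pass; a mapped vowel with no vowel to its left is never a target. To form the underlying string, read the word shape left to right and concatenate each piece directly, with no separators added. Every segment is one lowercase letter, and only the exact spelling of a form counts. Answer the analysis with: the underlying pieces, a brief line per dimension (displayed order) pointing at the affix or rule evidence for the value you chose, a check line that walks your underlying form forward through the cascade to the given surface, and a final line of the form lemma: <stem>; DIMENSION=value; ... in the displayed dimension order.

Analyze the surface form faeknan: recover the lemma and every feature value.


underlying: fa-ekna-on
RANK=ra - signalled by the affix -on
SUR=em - signalled by the affix fa-
check: faeknaon -> faeknaon -> faeknaon -> faeknan
lemma: ekna; RANK=ra; SUR=em


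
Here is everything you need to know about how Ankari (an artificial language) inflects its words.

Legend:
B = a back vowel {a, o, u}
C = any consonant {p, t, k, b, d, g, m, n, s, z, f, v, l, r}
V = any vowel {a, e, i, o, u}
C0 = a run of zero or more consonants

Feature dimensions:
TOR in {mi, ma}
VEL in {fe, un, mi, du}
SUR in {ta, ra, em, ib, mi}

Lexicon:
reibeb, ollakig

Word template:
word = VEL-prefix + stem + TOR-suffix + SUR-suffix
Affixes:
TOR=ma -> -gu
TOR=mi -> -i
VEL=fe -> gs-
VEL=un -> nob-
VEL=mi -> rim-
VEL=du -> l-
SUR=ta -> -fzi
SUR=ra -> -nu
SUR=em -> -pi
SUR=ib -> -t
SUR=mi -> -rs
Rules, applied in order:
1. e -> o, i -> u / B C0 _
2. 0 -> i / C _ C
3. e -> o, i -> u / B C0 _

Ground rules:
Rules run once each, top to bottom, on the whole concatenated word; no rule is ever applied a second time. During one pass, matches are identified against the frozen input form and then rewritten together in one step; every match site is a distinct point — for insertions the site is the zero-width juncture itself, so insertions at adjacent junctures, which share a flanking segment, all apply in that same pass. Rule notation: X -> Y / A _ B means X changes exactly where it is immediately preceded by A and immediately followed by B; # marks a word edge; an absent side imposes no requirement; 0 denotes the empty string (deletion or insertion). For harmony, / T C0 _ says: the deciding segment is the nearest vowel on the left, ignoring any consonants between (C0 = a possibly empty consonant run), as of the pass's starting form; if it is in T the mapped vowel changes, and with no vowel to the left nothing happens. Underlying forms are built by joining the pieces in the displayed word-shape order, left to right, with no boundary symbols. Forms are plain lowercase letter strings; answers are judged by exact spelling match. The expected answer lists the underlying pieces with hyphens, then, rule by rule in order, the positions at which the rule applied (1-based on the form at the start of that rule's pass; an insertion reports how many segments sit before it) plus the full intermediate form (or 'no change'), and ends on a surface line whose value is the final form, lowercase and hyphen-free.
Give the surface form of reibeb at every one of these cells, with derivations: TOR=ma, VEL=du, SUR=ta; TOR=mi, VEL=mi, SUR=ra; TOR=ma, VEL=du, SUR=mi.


cell TOR=ma, VEL=du, SUR=ta:
underlying: l-reibeb-gu-fzi
1. e -> o, i -> u / B C0 _: fires at position(s) 12: lreibebgufzu
2. 0 -> i / C _ C: inserts after position(s) 1, 7, 10: lireibebigufizu
3. e -> o, i -> u / B C0 _: fires at position(s) 13: lireibebigufuzu
surface: lireibebigufuzu

cell TOR=mi, VEL=mi, SUR=ra:
underlying: rim-reibeb-i-nu
1. e -> o, i -> u / B C0 _: no change
2. 0 -> i / C _ C: inserts after position(s) 3: rimireibebinu
3. e -> o, i -> u / B C0 _: no change
surface: rimireibebinu

cell TOR=ma, VEL=du, SUR=mi:
underlying: l-reibeb-gu-rs
1. e -> o, i -> u / B C0 _: no change
2. 0 -> i / C _ C: inserts after position(s) 1, 7, 10: lireibebiguris
3. e -> o, i -> u / B C0 _: fires at position(s) 13: lireibebigurus
surface: lireibebigurus


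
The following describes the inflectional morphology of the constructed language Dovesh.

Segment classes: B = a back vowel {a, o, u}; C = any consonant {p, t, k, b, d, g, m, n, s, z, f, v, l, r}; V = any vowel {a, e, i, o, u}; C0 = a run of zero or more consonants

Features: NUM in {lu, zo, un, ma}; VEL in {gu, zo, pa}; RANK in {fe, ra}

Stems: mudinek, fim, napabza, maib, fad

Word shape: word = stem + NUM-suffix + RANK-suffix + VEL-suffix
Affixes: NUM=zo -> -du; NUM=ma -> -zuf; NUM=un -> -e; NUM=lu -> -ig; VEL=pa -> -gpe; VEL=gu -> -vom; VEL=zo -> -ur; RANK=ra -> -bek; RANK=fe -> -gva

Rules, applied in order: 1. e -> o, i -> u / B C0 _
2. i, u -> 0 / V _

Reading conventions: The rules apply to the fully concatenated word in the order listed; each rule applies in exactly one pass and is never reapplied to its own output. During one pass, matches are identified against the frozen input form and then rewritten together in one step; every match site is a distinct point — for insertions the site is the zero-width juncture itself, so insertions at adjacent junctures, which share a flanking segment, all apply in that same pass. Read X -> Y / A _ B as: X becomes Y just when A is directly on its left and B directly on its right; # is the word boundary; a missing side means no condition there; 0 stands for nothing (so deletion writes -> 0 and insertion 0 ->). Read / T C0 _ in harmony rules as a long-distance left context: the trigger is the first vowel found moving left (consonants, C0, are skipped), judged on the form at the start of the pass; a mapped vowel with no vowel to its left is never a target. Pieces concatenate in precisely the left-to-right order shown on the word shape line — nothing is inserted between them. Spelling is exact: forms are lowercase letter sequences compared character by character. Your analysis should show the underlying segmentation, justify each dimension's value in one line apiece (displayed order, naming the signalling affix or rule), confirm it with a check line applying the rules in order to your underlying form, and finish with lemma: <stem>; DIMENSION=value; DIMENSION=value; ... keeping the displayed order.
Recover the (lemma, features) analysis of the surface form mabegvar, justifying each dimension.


underlying: maib-e-gva-ur
NUM=un - signalled by the affix -e
VEL=zo - signalled by the affix -ur
RANK=fe - signalled by the affix -gva
check: maibegvaur -> maubegvaur -> mabegvar
lemma: maib; NUM=un; VEL=zo; RANK=fe


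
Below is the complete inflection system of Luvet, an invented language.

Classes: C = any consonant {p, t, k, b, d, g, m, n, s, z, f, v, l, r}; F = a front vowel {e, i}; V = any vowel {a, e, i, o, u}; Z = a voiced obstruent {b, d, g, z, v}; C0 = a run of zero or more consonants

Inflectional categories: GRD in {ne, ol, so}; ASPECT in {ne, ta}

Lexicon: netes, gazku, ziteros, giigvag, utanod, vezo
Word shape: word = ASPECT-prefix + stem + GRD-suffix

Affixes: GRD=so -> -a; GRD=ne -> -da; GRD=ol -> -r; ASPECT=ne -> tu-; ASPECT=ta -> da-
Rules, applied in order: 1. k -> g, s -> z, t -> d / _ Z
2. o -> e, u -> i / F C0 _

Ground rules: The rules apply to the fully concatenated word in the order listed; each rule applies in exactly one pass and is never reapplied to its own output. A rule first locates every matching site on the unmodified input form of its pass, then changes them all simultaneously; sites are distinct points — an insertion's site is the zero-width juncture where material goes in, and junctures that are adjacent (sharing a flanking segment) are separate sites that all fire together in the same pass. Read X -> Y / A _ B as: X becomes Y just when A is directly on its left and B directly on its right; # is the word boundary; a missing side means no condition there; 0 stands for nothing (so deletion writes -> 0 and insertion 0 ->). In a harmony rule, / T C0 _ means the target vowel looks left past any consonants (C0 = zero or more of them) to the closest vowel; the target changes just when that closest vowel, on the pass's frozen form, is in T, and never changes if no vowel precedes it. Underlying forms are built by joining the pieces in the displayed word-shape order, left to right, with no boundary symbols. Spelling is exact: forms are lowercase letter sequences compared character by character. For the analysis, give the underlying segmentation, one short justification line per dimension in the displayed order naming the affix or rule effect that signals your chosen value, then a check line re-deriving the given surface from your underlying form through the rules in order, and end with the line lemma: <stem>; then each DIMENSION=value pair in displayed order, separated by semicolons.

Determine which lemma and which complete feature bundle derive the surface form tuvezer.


underlying: tu-vezo-r
GRD=ol - signalled by the affix -r
ASPECT=ne - signalled by the affix tu-
check: tuvezor -> tuvezor -> tuvezer
lemma: vezo; GRD=ol; ASPECT=ne


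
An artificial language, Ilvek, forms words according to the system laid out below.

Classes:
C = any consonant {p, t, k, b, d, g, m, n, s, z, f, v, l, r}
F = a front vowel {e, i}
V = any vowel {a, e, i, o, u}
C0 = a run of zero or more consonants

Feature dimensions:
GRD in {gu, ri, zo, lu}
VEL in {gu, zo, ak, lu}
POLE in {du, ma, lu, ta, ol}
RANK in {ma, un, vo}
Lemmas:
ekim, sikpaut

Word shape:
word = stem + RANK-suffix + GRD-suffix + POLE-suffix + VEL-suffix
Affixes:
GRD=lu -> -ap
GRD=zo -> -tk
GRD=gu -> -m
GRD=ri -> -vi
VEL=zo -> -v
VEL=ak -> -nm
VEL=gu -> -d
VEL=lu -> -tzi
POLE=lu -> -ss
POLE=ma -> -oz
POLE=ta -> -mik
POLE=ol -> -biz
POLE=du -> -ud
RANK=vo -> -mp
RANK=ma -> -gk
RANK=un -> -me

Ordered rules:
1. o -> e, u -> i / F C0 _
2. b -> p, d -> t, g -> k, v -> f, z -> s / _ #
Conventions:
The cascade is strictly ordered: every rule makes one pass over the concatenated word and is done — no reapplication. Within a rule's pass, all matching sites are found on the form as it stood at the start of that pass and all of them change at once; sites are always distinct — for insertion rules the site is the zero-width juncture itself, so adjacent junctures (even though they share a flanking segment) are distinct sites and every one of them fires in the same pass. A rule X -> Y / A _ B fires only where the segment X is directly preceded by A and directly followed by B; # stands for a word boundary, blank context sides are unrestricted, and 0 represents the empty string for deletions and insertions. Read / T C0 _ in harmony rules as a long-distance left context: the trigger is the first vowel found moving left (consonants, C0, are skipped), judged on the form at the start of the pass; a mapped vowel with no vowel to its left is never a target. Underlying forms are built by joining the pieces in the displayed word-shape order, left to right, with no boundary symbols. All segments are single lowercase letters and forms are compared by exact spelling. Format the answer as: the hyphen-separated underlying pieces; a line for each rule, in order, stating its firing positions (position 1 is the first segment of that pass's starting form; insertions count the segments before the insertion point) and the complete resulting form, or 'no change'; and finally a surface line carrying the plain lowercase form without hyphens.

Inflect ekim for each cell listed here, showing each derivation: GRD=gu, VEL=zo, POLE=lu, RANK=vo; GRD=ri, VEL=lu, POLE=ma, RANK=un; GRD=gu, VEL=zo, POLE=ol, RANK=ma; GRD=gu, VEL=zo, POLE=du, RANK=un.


cell GRD=gu, VEL=zo, POLE=lu, RANK=vo:
underlying: ekim-mp-m-ss-v
1. o -> e, u -> i / F C0 _: no change
2. b -> p, d -> t, g -> k, v -> f, z -> s / _ #: fires at position(s) 10: ekimmpmssf
surface: ekimmpmssf

cell GRD=ri, VEL=lu, POLE=ma, RANK=un:
underlying: ekim-me-vi-oz-tzi
1. o -> e, u -> i / F C0 _: fires at position(s) 9: ekimmevieztzi
2. b -> p, d -> t, g -> k, v -> f, z -> s / _ #: no change
surface: ekimmevieztzi

cell GRD=gu, VEL=zo, POLE=ol, RANK=ma:
underlying: ekim-gk-m-biz-v
1. o -> e, u -> i / F C0 _: no change
2. b -> p, d -> t, g -> k, v -> f, z -> s / _ #: fires at position(s) 11: ekimgkmbizf
surface: ekimgkmbizf

cell GRD=gu, VEL=zo, POLE=du, RANK=un:
underlying: ekim-me-m-ud-v
1. o -> e, u -> i / F C0 _: fires at position(s) 8: ekimmemidv
2. b -> p, d -> t, g -> k, v -> f, z -> s / _ #: fires at position(s) 10: ekimmemidf
surface: ekimmemidf


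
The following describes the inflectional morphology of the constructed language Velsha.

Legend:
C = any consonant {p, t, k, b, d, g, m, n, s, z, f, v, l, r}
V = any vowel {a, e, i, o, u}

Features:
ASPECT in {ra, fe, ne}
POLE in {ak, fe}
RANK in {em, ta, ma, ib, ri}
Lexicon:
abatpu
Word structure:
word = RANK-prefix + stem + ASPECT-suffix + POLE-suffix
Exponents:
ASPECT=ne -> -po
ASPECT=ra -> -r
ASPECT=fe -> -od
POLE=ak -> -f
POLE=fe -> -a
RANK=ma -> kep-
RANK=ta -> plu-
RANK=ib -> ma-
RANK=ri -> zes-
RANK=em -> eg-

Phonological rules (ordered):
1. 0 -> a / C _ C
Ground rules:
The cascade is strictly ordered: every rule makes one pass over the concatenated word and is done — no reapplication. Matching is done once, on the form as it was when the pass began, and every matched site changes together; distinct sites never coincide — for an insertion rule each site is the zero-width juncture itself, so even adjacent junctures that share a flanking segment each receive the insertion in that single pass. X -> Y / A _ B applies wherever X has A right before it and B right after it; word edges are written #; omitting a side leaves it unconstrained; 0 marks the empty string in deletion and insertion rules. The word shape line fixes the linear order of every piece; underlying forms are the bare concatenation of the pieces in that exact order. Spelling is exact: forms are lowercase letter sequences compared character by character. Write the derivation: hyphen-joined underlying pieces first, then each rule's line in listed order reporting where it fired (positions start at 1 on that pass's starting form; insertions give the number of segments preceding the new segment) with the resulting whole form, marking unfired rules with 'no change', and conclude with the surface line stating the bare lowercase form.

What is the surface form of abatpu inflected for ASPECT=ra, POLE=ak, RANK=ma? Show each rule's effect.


underlying: kep-abatpu-r-f
1. 0 -> a / C _ C: inserts after position(s) 7, 10: kepabatapuraf
surface: kepabatapuraf


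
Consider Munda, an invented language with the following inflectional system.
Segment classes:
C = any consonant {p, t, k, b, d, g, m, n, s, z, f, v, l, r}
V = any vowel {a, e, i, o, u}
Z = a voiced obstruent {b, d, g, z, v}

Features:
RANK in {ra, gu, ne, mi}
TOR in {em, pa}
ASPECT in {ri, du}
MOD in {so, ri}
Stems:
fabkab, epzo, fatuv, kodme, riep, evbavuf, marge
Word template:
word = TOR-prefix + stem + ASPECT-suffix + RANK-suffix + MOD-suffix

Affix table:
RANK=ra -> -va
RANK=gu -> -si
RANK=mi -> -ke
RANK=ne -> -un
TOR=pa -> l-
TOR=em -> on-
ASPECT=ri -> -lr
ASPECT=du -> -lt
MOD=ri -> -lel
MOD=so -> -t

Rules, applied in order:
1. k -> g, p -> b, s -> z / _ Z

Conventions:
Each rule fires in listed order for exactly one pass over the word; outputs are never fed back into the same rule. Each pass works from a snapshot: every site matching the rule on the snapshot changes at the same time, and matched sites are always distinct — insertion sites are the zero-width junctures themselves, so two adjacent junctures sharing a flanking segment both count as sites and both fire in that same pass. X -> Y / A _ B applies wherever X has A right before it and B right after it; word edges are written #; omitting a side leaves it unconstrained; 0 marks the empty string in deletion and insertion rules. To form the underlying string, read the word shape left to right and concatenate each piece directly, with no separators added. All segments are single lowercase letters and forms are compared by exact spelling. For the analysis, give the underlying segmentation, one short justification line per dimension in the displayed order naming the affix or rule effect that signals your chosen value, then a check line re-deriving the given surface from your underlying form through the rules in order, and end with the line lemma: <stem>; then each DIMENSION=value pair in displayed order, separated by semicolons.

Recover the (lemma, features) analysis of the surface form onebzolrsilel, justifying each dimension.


underlying: on-epzo-lr-si-lel
RANK=gu - signalled by the affix -si
TOR=em - signalled by the affix on-
ASPECT=ri - signalled by the affix -lr
MOD=ri - signalled by the affix -lel
check: onepzolrsilel -> onebzolrsilel
lemma: epzo; RANK=gu; TOR=em; ASPECT=ri; MOD=ri
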